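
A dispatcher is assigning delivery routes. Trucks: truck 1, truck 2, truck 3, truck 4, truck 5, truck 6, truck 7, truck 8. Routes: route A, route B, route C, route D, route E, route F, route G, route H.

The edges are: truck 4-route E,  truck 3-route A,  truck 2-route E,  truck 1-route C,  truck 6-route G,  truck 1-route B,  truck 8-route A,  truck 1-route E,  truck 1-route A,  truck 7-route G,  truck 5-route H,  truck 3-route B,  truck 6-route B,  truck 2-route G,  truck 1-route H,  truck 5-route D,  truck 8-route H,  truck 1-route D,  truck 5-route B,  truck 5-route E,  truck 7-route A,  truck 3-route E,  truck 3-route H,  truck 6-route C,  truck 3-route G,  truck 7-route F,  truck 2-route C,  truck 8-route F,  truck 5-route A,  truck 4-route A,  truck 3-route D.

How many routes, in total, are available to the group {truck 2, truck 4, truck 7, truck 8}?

6

The union of neighbours of {truck 2, truck 4, truck 7, truck 8} is {route A, route C, route E, route F, route G, route H}, which has 6 elements.
Since |N(S)| = 6 ≥ |S| = 4, Hall's condition holds for this subset.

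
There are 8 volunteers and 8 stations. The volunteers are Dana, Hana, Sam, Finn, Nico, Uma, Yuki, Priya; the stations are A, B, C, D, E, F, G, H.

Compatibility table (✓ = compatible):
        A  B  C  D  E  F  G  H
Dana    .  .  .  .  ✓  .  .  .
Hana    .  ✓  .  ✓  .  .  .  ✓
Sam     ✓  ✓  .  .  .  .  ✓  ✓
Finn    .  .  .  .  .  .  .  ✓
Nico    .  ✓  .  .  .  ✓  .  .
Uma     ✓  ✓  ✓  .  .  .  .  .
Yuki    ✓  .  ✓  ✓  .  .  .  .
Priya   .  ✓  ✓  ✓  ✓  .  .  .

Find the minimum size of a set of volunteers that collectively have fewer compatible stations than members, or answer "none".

A matching saturating every volunteer exists, for instance Dana→E, Hana→D, Sam→G, Finn→H, Nico→F, Uma→C, Yuki→A, Priya→B.
By Hall's marriage theorem, this means |N(S)| ≥ |S| for every subset S, so no violating subset exists.

none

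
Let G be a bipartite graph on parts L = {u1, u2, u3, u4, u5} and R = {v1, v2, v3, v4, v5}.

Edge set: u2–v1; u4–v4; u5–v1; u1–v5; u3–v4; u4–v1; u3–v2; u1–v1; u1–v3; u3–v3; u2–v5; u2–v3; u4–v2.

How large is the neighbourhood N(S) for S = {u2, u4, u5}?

The union of neighbours of {u2, u4, u5} is {v1, v2, v3, v4, v5}, which has 5 elements.
Since |N(S)| = 5 ≥ |S| = 3, Hall's condition holds for this subset.

5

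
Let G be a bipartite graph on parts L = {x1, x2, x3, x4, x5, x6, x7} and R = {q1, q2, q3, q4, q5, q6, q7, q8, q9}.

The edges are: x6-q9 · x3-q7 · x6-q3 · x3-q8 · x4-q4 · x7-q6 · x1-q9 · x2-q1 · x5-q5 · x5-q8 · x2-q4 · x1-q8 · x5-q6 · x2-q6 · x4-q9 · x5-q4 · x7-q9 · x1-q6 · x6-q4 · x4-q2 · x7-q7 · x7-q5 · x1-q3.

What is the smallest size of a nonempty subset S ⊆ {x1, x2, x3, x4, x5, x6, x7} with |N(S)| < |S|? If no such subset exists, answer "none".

A matching saturating every left vertex exists, for instance x1→q6, x2→q4, x3→q7, x4→q2, x5→q8, x6→q9, x7→q5.
By Hall's marriage theorem, this means |N(S)| ≥ |S| for every subset S, so no violating subset exists.

none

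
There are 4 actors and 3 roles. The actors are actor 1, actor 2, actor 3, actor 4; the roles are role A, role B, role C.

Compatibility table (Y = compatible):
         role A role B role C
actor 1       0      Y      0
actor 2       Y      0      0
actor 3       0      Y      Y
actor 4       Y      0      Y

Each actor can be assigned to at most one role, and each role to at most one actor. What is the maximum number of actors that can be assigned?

A valid assignment of size 3: actor 1-role B, actor 2-role A, actor 3-role C.
The set {actor 1, actor 2, actor 3, actor 4} has only 3 neighbours ({role A, role B, role C}), so by Hall's theorem at most 3 of the 4 actors can be matched.

3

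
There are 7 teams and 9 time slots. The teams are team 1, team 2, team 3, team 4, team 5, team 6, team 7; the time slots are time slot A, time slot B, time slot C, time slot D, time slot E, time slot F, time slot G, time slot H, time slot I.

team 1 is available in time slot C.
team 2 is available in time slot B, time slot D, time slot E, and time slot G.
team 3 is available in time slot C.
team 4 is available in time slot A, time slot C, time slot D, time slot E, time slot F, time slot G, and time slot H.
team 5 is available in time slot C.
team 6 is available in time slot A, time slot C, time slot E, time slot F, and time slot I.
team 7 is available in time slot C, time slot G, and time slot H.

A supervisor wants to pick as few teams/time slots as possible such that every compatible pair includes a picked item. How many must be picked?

5

The 5 edges team 1–time slot C, team 2–time slot D, team 4–time slot G, team 6–time slot E, team 7–time slot H form a matching, so any vertex cover needs at least 5 vertices (one per matched edge).
Conversely {team 2, team 4, team 6, team 7, time slot C} meets every edge and has exactly 5 vertices, so 5 is optimal.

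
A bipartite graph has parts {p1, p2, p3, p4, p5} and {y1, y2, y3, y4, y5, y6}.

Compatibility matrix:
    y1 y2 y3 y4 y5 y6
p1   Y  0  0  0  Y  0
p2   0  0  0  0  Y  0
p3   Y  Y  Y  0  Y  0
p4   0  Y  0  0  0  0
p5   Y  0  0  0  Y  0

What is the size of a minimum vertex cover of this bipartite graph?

4

A maximum matching has 4 edges (e.g. p1–y1, p2–y5, p3–y3, p4–y2).
By König's theorem the minimum vertex cover has the same size. One such cover is {p3, p4, y1, y5}.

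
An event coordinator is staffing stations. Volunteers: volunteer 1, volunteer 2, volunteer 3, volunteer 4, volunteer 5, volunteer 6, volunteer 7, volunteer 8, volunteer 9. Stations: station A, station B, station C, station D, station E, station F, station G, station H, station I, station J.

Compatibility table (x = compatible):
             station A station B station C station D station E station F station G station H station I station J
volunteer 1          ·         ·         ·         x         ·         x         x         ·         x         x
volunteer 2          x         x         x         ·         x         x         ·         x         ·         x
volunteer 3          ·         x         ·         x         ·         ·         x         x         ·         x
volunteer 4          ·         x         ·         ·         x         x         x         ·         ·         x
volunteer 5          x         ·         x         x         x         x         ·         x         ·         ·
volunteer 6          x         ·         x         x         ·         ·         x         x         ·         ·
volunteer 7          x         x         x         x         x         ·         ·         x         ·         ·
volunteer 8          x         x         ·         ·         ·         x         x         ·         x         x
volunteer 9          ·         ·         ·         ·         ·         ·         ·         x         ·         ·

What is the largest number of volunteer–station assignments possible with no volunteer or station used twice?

9

One maximum matching: volunteer 1→station I, volunteer 2→station J, volunteer 3→station G, volunteer 4→station E, volunteer 5→station F, volunteer 6→station A, volunteer 7→station C, volunteer 8→station B, volunteer 9→station H.
This saturates every volunteer, so 9 is the maximum.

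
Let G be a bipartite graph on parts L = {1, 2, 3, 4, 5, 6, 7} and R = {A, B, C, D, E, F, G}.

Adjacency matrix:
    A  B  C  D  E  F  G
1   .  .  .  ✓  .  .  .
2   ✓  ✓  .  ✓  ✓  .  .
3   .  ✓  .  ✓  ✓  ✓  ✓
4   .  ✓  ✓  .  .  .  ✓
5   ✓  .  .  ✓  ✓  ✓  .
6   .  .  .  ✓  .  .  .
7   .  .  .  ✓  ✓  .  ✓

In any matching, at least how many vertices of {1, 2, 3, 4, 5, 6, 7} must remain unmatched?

1

For example, pair 1→D, 2→B, 3→G, 4→C, 5→F, 7→E.
The set {1, 6} has only 1 neighbour ({D}), so by Hall's theorem at most 6 of the 7 left vertices can be matched.
That matches 6 of the 7, leaving 1 unmatched; no matching can do better.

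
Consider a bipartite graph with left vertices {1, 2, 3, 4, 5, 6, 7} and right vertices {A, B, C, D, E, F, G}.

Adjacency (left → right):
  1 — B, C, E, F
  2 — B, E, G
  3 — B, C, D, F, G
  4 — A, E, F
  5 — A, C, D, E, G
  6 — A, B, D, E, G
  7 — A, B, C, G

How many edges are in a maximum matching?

7

For example, pair 1→C, 2→E, 3→D, 4→F, 5→A, 6→G, 7→B.
All 7 left vertices are matched, so no larger matching exists.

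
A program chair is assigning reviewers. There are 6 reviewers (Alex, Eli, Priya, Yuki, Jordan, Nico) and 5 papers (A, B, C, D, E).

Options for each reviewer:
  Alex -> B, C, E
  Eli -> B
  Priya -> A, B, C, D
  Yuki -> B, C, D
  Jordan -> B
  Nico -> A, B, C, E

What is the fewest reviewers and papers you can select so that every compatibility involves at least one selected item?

5

{Alex, Priya, Yuki, Nico, B} is a vertex cover of size 5: every edge has an endpoint in this set.
No smaller cover exists because Alex–C, Eli–B, Priya–A, Yuki–D, Nico–E is a matching of size 5, and a cover must include an endpoint of each of these disjoint edges (König's theorem).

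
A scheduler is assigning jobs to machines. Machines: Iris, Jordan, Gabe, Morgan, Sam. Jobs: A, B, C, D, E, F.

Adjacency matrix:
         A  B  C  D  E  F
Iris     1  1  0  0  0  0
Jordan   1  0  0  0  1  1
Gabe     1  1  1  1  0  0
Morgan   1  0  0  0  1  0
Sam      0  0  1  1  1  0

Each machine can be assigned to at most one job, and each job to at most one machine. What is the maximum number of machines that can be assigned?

For example, pair Iris→B, Jordan→F, Gabe→C, Morgan→A, Sam→E.
All 5 machines are matched, so no larger matching exists.

5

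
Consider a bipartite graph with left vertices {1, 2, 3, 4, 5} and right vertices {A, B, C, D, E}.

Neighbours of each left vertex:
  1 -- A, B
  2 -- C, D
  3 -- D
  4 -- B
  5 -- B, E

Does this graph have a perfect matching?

Yes

One maximum matching: 1-A, 2-C, 3-D, 4-B, 5-E.
Every left vertex is matched, so this is a perfect matching.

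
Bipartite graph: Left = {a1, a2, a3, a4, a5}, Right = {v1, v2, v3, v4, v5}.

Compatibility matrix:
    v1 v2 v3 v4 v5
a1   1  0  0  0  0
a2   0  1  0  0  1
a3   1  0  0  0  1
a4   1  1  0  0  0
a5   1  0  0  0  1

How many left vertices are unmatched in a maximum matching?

2

For example, pair a1→v1, a2→v2, a3→v5.
The set {a1, a2, a3, a4, a5} has only 3 neighbours ({v1, v2, v5}), so by Hall's theorem at most 3 of the 5 left vertices can be matched.
That matches 3 of the 5, leaving 2 unmatched; no matching can do better.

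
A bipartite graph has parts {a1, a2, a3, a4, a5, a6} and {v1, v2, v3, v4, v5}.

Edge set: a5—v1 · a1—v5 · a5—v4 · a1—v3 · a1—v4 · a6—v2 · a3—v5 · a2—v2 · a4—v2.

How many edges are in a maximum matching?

4

For example, pair a1–v4, a2–v2, a3–v5, a5–v1.
The set {a2, a4, a6} has only 1 neighbour ({v2}), so by Hall's theorem at most 4 of the 6 left vertices can be matched.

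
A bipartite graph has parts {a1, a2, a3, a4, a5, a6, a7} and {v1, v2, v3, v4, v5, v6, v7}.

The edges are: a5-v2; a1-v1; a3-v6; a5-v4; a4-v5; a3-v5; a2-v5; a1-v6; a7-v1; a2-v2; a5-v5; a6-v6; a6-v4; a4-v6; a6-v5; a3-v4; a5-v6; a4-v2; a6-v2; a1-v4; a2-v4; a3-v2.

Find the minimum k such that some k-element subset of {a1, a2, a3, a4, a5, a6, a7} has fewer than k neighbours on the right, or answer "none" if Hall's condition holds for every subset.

5

Take S = {a2, a3, a4, a5, a6}. Its neighbourhood is {v2, v4, v5, v6}, so |N(S)| = 4 < |S| = 5.
Every subset of size less than 5 has at least as many neighbours as members, so 5 is the minimum.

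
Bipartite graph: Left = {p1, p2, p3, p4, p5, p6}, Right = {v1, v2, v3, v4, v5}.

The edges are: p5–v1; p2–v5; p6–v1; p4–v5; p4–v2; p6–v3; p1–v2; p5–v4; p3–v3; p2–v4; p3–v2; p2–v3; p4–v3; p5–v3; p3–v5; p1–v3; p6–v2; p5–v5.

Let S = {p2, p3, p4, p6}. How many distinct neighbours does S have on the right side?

5

The union of neighbours of {p2, p3, p4, p6} is {v1, v2, v3, v4, v5}, which has 5 elements.
Since |N(S)| = 5 ≥ |S| = 4, Hall's condition holds for this subset.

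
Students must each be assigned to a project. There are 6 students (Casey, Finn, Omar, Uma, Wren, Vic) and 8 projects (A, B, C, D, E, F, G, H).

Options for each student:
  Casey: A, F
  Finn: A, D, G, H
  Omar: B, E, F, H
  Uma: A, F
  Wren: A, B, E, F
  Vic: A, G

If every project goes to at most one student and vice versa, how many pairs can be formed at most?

For example, pair Casey-A, Finn-D, Omar-H, Uma-F, Wren-B, Vic-G.
This saturates every student, so 6 is the maximum.

6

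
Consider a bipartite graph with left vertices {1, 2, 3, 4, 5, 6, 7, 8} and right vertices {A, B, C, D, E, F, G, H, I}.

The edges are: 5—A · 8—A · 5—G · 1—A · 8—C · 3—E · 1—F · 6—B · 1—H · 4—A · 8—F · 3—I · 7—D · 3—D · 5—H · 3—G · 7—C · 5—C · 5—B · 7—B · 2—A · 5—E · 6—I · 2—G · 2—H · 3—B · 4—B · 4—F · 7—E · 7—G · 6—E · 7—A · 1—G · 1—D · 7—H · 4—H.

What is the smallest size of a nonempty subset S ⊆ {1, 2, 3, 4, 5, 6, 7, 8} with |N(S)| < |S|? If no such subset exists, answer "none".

none

A matching saturating every left vertex exists, for instance 1→G, 2→H, 3→D, 4→B, 5→E, 6→I, 7→A, 8→F.
By Hall's marriage theorem, this means |N(S)| ≥ |S| for every subset S, so no violating subset exists.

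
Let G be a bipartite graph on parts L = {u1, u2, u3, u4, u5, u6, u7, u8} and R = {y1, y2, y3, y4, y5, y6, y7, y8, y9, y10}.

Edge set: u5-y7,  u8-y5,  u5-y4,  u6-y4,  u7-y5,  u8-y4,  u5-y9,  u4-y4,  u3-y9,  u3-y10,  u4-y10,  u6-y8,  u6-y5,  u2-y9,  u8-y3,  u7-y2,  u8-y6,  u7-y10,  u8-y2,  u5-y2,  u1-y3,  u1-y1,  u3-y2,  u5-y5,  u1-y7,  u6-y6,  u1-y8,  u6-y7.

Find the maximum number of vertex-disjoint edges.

8

A valid assignment of size 8: u1–y3, u2–y9, u3–y2, u4–y10, u5–y4, u6–y7, u7–y5, u8–y6.
All 8 left vertices are matched, so no larger matching exists.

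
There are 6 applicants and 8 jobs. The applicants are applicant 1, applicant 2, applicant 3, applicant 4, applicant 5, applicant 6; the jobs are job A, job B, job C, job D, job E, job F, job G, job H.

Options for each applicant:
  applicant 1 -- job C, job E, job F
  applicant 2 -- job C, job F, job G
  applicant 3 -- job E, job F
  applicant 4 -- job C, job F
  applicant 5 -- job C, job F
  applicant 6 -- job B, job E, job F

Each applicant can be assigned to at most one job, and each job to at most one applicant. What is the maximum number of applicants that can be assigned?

One maximum matching: applicant 1→job C, applicant 2→job G, applicant 3→job E, applicant 4→job F, applicant 6→job B.
The set {applicant 1, applicant 3, applicant 4, applicant 5} has only 3 neighbours ({job C, job E, job F}), so by Hall's theorem at most 5 of the 6 applicants can be matched.

5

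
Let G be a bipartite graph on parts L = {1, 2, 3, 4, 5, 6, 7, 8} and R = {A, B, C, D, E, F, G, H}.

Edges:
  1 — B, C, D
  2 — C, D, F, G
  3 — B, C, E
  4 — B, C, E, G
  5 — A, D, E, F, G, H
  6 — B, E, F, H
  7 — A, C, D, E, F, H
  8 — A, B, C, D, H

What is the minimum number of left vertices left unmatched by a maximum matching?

0

One maximum matching: 1–D, 2–F, 3–B, 4–C, 5–G, 6–H, 7–E, 8–A.
All 8 left vertices are matched, so no larger matching exists.
That matches 8 of the 8, leaving 0 unmatched; no matching can do better.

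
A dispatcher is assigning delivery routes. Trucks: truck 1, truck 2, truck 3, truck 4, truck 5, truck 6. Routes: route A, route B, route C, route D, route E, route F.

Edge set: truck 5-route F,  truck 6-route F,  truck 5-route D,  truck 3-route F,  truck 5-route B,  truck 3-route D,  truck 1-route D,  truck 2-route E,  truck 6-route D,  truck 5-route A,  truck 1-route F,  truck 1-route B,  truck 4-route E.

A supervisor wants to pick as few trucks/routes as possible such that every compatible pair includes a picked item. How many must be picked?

A maximum matching has 5 edges (e.g. truck 1–route B, truck 2–route E, truck 3–route D, truck 5–route A, truck 6–route F).
By König's theorem the minimum vertex cover has the same size. One such cover is {truck 1, truck 3, truck 5, truck 6, route E}.

5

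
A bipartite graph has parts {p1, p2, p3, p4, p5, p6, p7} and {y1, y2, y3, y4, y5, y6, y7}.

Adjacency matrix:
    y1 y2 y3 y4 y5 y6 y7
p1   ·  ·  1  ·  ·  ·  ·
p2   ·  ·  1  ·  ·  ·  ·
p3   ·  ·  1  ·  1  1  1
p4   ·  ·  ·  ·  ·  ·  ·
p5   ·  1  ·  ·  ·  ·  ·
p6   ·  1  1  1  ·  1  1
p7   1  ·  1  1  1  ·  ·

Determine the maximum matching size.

5

For example, pair p1–y3, p3–y6, p5–y2, p6–y7, p7–y1.
The set {p1, p2, p4} has only 1 neighbour ({y3}), so by Hall's theorem at most 5 of the 7 left vertices can be matched.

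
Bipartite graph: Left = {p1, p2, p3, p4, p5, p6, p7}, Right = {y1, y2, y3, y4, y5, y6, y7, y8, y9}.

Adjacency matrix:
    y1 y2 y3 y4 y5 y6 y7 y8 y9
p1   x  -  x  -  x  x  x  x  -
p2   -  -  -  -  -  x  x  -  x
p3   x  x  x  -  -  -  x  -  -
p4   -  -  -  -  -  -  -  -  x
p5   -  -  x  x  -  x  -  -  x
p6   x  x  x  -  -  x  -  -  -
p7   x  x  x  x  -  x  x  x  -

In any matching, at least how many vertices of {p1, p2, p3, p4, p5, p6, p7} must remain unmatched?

One maximum matching: p1→y3, p2→y7, p3→y2, p4→y9, p5→y4, p6→y1, p7→y6.
All 7 left vertices are matched, so no larger matching exists.
That matches 7 of the 7, leaving 0 unmatched; no matching can do better.

0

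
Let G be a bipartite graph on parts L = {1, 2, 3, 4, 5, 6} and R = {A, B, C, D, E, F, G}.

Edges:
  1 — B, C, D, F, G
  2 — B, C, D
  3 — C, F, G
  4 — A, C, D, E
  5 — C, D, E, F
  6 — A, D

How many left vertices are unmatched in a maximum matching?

0

For example, pair 1-G, 2-B, 3-F, 4-C, 5-E, 6-D.
This saturates every left vertex, so 6 is the maximum.
That matches 6 of the 6, leaving 0 unmatched; no matching can do better.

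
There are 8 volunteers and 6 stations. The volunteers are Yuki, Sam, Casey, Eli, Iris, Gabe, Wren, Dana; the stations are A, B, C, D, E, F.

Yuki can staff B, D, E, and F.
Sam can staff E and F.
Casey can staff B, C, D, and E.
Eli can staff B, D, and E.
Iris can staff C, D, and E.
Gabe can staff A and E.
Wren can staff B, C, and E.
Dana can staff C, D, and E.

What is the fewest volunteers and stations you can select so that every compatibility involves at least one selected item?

6

A maximum matching has 6 edges (e.g. Yuki–D, Sam–F, Casey–C, Eli–B, Iris–E, Gabe–A).
By König's theorem the minimum vertex cover has the same size. One such cover is {Gabe, B, C, D, E, F}.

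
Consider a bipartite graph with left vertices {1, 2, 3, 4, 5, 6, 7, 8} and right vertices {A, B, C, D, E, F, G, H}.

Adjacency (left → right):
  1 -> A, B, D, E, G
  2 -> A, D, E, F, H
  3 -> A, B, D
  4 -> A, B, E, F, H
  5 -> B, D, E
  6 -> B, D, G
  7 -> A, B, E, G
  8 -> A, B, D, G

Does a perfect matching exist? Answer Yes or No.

The set {1, 3, 5, 6, 7, 8} has only 5 neighbours ({A, B, D, E, G}), so by Hall's theorem at most 7 of the 8 left vertices can be matched.
Hence no matching covers every left vertex.

No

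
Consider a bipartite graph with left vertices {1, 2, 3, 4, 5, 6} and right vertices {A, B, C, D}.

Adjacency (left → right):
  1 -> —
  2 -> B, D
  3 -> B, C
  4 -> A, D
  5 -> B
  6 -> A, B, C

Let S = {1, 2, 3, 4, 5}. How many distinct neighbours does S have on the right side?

4

The union of neighbours of {1, 2, 3, 4, 5} is {A, B, C, D}, which has 4 elements.
Since |N(S)| = 4 < |S| = 5, Hall's condition fails for this subset.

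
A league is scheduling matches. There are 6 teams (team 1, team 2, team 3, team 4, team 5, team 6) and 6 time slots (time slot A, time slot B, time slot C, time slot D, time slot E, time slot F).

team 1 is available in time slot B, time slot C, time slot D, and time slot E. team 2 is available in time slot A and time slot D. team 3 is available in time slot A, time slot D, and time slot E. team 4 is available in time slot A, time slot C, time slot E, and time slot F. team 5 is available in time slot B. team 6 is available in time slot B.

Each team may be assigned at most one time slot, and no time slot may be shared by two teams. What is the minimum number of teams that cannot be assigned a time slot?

1

For example, pair team 1-time slot D, team 2-time slot A, team 3-time slot E, team 4-time slot F, team 5-time slot B.
The set {team 5, team 6} has only 1 neighbour ({time slot B}), so by Hall's theorem at most 5 of the 6 teams can be matched.
That matches 5 of the 6, leaving 1 unmatched; no matching can do better.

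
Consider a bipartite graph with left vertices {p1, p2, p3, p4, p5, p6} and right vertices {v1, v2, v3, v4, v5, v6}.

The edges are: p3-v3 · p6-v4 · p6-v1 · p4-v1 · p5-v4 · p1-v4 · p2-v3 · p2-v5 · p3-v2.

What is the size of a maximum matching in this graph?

For example, pair p1–v4, p2–v3, p3–v2, p4–v1.
The set {p1, p4, p5, p6} has only 2 neighbours ({v1, v4}), so by Hall's theorem at most 4 of the 6 left vertices can be matched.

4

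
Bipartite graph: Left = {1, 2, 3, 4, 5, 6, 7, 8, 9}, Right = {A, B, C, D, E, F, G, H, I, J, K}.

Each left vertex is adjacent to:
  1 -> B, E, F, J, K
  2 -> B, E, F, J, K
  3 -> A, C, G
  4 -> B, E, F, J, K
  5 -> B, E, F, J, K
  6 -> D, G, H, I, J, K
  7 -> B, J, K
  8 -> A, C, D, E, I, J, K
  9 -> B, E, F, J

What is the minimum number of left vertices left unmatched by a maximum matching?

1

One maximum matching: 1-F, 2-J, 3-C, 4-E, 5-K, 6-G, 7-B, 8-A.
The set {1, 2, 4, 5, 7, 9} has only 5 neighbours ({B, E, F, J, K}), so by Hall's theorem at most 8 of the 9 left vertices can be matched.
That matches 8 of the 9, leaving 1 unmatched; no matching can do better.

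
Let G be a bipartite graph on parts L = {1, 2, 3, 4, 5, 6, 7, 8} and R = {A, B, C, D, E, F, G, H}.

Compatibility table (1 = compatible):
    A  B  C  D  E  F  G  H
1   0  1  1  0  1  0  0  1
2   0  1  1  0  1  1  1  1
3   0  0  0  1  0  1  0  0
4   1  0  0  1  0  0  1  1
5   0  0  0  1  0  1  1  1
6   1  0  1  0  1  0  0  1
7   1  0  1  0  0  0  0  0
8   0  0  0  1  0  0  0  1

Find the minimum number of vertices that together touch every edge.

The 8 edges 1–B, 2–E, 3–F, 4–G, 5–H, 6–C, 7–A, 8–D form a matching, so any vertex cover needs at least 8 vertices (one per matched edge).
Conversely {1, 2, 3, 4, 5, 6, 7, 8} meets every edge and has exactly 8 vertices, so 8 is optimal.

8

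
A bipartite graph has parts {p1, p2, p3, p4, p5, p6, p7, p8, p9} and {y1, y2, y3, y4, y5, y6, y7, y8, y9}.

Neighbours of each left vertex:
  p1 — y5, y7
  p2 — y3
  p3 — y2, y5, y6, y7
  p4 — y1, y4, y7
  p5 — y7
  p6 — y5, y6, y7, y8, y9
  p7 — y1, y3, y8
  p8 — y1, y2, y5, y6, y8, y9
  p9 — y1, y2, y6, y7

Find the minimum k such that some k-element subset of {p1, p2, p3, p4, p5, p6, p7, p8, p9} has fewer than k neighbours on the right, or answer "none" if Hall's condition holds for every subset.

none

A matching saturating every left vertex exists, for instance p1→y5, p2→y3, p3→y2, p4→y4, p5→y7, p6→y9, p7→y8, p8→y6, p9→y1.
By Hall's marriage theorem, this means |N(S)| ≥ |S| for every subset S, so no violating subset exists.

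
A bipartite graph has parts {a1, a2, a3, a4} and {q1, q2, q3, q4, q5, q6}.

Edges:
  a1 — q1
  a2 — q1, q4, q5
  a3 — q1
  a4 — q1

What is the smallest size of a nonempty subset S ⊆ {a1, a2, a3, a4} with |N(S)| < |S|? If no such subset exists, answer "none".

2

Take S = {a1, a3}. Its neighbourhood is {q1}, so |N(S)| = 1 < |S| = 2.
No single vertex violates Hall's condition since each has at least one neighbour, so 2 is the minimum.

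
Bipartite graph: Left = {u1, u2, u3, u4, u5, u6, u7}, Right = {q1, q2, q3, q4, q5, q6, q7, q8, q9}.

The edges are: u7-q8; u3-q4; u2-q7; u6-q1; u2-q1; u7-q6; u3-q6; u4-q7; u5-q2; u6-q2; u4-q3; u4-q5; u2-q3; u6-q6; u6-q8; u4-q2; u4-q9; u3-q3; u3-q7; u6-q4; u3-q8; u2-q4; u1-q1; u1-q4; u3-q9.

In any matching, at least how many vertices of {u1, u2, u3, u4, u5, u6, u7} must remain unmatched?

A valid assignment of size 7: u1-q1, u2-q4, u3-q9, u4-q7, u5-q2, u6-q6, u7-q8.
All 7 left vertices are matched, so no larger matching exists.
That matches 7 of the 7, leaving 0 unmatched; no matching can do better.

0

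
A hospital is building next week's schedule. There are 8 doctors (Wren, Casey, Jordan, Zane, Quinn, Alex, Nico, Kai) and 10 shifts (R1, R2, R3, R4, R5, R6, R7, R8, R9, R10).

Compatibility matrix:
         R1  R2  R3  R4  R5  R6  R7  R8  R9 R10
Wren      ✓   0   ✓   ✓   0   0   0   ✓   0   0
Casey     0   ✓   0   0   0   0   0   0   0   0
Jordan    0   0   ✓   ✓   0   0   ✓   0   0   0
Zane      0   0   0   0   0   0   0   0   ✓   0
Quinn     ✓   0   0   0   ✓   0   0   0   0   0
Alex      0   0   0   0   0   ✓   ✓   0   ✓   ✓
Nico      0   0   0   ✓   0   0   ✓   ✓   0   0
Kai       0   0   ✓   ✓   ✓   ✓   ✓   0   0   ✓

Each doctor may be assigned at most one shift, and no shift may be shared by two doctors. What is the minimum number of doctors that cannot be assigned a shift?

0

One maximum matching: Wren-R8, Casey-R2, Jordan-R4, Zane-R9, Quinn-R5, Alex-R10, Nico-R7, Kai-R6.
This saturates every doctor, so 8 is the maximum.
That matches 8 of the 8, leaving 0 unmatched; no matching can do better.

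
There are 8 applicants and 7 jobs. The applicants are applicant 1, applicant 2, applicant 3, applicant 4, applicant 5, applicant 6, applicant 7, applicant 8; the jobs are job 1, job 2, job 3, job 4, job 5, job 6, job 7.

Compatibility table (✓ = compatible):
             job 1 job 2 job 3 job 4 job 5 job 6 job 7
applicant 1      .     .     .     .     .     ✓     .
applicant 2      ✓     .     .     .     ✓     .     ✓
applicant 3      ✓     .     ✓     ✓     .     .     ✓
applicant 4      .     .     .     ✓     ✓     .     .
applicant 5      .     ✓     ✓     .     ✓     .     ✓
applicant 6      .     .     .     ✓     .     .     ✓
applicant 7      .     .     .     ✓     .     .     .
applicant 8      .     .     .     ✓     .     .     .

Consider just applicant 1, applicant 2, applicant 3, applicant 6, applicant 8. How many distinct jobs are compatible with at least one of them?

The union of neighbours of {applicant 1, applicant 2, applicant 3, applicant 6, applicant 8} is {job 1, job 3, job 4, job 5, job 6, job 7}, which has 6 elements.
Since |N(S)| = 6 ≥ |S| = 5, Hall's condition holds for this subset.

6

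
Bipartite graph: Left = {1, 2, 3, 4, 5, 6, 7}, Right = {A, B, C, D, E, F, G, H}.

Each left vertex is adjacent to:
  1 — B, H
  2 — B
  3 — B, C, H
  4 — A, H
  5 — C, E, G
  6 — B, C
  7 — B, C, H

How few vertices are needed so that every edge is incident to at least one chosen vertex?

5

The 5 edges 1–H, 2–B, 3–C, 4–A, 5–E form a matching, so any vertex cover needs at least 5 vertices (one per matched edge).
Conversely {4, 5, B, C, H} meets every edge and has exactly 5 vertices, so 5 is optimal.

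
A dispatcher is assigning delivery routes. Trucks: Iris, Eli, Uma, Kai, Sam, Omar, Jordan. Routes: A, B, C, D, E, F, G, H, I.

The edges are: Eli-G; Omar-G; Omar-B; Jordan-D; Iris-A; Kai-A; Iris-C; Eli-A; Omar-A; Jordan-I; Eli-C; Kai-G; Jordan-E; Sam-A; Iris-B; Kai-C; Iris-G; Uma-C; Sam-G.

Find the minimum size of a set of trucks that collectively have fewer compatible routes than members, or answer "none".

Take S = {Eli, Uma, Kai, Sam}. Its neighbourhood is {A, C, G}, so |N(S)| = 3 < |S| = 4.
Every subset of size less than 4 has at least as many neighbours as members, so 4 is the minimum.

4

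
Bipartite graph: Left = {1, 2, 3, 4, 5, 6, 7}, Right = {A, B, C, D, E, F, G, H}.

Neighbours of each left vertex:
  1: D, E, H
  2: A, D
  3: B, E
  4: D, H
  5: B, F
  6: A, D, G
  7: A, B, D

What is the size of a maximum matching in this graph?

7

For example, pair 1-D, 2-A, 3-E, 4-H, 5-F, 6-G, 7-B.
This saturates every left vertex, so 7 is the maximum.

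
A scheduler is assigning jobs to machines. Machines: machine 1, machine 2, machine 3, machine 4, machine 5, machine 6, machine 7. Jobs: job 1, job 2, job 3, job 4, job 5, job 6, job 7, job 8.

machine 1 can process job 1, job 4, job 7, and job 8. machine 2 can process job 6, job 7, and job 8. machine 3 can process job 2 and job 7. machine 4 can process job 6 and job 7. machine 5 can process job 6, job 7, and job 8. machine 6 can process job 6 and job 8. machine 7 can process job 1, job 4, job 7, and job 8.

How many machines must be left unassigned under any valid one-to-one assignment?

A valid assignment of size 6: machine 1-job 4, machine 2-job 8, machine 3-job 2, machine 4-job 7, machine 5-job 6, machine 7-job 1.
The set {machine 2, machine 4, machine 5, machine 6} has only 3 neighbours ({job 6, job 7, job 8}), so by Hall's theorem at most 6 of the 7 machines can be matched.
That matches 6 of the 7, leaving 1 unmatched; no matching can do better.

1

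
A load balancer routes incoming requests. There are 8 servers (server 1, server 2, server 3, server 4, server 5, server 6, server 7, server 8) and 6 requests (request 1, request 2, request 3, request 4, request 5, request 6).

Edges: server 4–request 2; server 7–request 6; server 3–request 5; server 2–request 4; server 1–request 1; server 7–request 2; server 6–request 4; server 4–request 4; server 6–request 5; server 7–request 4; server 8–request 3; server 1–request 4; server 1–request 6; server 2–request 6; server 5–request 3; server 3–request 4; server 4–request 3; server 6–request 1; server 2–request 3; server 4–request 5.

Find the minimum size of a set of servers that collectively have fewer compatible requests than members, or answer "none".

Take S = {server 5, server 8}. Its neighbourhood is {request 3}, so |N(S)| = 1 < |S| = 2.
No single vertex violates Hall's condition since each has at least one neighbour, so 2 is the minimum.

2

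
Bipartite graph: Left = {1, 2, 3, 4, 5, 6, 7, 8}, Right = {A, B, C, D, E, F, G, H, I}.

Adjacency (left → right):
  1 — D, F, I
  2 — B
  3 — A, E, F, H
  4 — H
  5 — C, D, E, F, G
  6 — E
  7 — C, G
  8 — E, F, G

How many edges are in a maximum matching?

For example, pair 1-D, 2-B, 3-A, 4-H, 5-F, 6-E, 7-C, 8-G.
All 8 left vertices are matched, so no larger matching exists.

8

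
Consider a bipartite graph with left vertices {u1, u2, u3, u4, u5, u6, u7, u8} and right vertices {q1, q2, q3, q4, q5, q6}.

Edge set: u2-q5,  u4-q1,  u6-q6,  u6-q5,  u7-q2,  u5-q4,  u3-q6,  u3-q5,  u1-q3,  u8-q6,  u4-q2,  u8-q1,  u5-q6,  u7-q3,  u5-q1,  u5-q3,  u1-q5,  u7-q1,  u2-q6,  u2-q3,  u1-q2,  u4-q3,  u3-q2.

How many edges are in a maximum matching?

6

A valid assignment of size 6: u1-q3, u2-q6, u3-q2, u4-q1, u5-q4, u6-q5.
The set {u1, u2, u3, u4, u6, u7, u8} has only 5 neighbours ({q1, q2, q3, q5, q6}), so by Hall's theorem at most 6 of the 8 left vertices can be matched.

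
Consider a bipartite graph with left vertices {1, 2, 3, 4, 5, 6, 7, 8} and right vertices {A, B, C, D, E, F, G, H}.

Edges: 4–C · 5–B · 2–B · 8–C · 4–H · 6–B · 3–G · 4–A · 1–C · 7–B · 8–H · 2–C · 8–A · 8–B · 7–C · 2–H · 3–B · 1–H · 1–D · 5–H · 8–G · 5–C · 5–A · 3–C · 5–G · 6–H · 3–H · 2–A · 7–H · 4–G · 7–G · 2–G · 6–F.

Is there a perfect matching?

No

The set {2, 3, 4, 5, 7, 8} has only 5 neighbours ({A, B, C, G, H}), so by Hall's theorem at most 7 of the 8 left vertices can be matched.
Hence no matching covers every left vertex.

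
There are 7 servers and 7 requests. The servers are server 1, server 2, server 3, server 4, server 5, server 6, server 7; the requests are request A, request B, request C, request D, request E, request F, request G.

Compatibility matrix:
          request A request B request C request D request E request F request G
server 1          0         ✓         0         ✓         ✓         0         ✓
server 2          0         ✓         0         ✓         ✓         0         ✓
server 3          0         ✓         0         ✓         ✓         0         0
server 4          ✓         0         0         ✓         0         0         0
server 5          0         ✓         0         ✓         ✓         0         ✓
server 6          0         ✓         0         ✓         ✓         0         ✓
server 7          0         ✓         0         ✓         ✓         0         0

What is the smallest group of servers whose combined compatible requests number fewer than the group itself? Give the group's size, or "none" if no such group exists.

Take S = {server 1, server 2, server 3, server 5, server 6}. Its neighbourhood is {request B, request D, request E, request G}, so |N(S)| = 4 < |S| = 5.
Every subset of size less than 5 has at least as many neighbours as members, so 5 is the minimum.

5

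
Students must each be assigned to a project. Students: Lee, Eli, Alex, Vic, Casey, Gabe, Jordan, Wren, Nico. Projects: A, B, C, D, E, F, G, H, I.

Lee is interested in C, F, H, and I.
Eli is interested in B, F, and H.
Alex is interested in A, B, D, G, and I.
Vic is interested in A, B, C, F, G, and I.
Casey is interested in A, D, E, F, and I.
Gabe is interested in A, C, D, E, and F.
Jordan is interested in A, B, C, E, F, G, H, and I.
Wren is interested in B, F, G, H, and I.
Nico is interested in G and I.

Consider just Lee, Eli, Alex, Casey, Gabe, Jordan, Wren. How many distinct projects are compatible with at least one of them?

The union of neighbours of {Lee, Eli, Alex, Casey, Gabe, Jordan, Wren} is {A, B, C, D, E, F, G, H, I}, which has 9 elements.
Since |N(S)| = 9 ≥ |S| = 7, Hall's condition holds for this subset.

9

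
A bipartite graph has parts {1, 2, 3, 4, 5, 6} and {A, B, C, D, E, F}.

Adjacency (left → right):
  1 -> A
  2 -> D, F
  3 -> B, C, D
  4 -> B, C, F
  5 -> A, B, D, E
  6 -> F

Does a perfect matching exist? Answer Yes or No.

Yes

For example, pair 1-A, 2-D, 3-C, 4-B, 5-E, 6-F.
All 6 left vertices are covered.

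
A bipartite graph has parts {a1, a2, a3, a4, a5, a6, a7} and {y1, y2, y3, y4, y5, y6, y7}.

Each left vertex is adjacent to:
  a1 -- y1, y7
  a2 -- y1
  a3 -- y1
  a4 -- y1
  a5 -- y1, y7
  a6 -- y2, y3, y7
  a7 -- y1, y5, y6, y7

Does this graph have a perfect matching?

No

The set {a1, a2, a3, a4, a5} has only 2 neighbours ({y1, y7}), so by Hall's theorem at most 4 of the 7 left vertices can be matched.
Hence no matching covers every left vertex.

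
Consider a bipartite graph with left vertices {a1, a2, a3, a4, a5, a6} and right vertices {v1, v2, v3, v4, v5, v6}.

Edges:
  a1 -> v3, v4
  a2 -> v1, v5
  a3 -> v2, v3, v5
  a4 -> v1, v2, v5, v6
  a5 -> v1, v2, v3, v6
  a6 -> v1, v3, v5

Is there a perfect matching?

For example, pair a1–v4, a2–v5, a3–v3, a4–v2, a5–v6, a6–v1.
Every left vertex is matched, so this is a perfect matching.

Yes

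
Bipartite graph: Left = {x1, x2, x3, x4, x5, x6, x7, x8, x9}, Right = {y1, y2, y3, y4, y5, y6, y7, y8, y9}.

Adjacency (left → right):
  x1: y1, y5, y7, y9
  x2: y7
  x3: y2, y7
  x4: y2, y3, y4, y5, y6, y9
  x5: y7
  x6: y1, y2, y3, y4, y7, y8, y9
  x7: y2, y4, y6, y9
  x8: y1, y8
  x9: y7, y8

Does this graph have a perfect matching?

The set {x2, x5} has only 1 neighbour ({y7}), so by Hall's theorem at most 8 of the 9 left vertices can be matched.
Hence no matching covers every left vertex.

No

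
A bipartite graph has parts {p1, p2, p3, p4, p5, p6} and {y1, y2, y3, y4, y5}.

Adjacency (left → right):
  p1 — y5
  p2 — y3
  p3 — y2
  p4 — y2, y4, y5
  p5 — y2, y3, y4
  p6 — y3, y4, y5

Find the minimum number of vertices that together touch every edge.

4

A maximum matching has 4 edges (e.g. p1–y5, p2–y3, p3–y2, p4–y4).
By König's theorem the minimum vertex cover has the same size. One such cover is {y2, y3, y4, y5}.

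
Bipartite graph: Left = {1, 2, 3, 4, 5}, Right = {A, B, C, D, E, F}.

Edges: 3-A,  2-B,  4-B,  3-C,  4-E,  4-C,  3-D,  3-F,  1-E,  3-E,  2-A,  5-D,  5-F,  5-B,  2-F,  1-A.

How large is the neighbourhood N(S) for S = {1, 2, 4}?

5

The union of neighbours of {1, 2, 4} is {A, B, C, E, F}, which has 5 elements.
Since |N(S)| = 5 ≥ |S| = 3, Hall's condition holds for this subset.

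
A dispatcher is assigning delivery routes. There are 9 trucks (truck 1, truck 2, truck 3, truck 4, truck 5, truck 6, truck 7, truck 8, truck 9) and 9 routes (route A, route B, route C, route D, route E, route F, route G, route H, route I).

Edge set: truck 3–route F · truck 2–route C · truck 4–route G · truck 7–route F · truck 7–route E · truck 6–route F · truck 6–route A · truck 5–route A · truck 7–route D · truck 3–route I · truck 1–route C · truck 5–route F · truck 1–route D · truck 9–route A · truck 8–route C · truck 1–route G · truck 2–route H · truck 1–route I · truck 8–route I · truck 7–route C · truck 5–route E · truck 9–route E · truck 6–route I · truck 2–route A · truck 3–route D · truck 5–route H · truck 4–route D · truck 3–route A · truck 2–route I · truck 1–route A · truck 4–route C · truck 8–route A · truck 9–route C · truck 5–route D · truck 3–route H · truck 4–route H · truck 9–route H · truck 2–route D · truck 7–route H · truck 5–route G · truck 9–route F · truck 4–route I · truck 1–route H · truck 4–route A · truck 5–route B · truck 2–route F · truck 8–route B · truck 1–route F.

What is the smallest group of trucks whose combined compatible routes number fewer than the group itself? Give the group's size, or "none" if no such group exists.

A matching saturating every truck exists, for instance truck 1→route G, truck 2→route D, truck 3→route I, truck 4→route C, truck 5→route A, truck 6→route F, truck 7→route H, truck 8→route B, truck 9→route E.
By Hall's marriage theorem, this means |N(S)| ≥ |S| for every subset S, so no violating subset exists.

none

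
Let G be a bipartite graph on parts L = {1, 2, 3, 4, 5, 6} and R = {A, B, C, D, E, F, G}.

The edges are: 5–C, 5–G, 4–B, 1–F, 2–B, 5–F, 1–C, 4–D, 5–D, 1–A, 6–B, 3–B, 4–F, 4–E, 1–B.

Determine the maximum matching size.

One maximum matching: 1–C, 2–B, 4–E, 5–F.
The set {2, 3, 6} has only 1 neighbour ({B}), so by Hall's theorem at most 4 of the 6 left vertices can be matched.

4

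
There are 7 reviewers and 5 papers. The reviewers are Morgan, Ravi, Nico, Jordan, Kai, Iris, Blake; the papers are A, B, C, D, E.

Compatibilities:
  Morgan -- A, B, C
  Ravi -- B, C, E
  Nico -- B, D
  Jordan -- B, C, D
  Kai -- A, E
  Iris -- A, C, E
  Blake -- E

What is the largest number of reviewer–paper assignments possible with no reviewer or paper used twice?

5

One maximum matching: Morgan→A, Ravi→B, Nico→D, Jordan→C, Kai→E.
The set {Morgan, Ravi, Nico, Jordan, Kai, Iris, Blake} has only 5 neighbours ({A, B, C, D, E}), so by Hall's theorem at most 5 of the 7 reviewers can be matched.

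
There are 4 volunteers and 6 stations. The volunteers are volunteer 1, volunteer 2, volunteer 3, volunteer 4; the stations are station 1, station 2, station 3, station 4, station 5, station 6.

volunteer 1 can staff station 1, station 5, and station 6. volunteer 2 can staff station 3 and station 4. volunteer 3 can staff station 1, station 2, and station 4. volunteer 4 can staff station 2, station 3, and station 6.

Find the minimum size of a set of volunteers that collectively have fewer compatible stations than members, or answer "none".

none

A matching saturating every volunteer exists, for instance volunteer 1→station 5, volunteer 2→station 3, volunteer 3→station 1, volunteer 4→station 2.
By Hall's marriage theorem, this means |N(S)| ≥ |S| for every subset S, so no violating subset exists.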